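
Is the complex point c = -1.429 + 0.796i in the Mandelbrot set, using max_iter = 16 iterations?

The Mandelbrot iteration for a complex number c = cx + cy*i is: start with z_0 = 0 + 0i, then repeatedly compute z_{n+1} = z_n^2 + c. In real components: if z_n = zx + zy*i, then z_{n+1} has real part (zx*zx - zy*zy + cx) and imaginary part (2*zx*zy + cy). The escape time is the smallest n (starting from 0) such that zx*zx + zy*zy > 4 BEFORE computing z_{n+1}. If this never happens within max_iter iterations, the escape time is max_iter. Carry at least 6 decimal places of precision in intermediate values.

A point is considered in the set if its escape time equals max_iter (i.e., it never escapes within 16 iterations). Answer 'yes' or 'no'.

Answer: no

Derivation:
z_0 = 0 + 0i, c = -1.4290 + 0.7960i
Iter 1: z = -1.4290 + 0.7960i, |z|^2 = 2.6757
Iter 2: z = -0.0206 + -1.4790i, |z|^2 = 2.1878
Iter 3: z = -3.6159 + 0.8569i, |z|^2 = 13.8091
Escaped at iteration 3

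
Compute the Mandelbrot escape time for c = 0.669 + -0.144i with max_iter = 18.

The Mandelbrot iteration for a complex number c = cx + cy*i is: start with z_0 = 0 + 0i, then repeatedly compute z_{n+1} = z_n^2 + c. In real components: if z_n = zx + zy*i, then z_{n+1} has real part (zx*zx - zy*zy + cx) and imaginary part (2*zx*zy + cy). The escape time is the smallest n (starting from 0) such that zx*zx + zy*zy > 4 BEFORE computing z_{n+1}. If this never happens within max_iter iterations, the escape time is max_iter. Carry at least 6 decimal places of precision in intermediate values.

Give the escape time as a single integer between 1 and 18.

Answer: 4

Derivation:
z_0 = 0 + 0i, c = 0.6690 + -0.1440i
Iter 1: z = 0.6690 + -0.1440i, |z|^2 = 0.4683
Iter 2: z = 1.0958 + -0.3367i, |z|^2 = 1.3142
Iter 3: z = 1.7565 + -0.8819i, |z|^2 = 3.8629
Iter 4: z = 2.9765 + -3.2420i, |z|^2 = 19.3702
Escaped at iteration 4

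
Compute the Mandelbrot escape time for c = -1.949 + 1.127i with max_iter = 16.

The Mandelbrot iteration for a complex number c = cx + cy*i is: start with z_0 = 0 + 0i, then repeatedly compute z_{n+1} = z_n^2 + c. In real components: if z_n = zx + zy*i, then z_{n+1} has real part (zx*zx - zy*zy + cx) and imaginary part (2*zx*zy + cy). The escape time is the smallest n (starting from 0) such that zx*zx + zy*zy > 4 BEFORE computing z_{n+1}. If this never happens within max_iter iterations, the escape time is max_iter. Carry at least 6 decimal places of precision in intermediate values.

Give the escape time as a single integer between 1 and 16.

Answer: 1

Derivation:
z_0 = 0 + 0i, c = -1.9490 + 1.1270i
Iter 1: z = -1.9490 + 1.1270i, |z|^2 = 5.0687
Escaped at iteration 1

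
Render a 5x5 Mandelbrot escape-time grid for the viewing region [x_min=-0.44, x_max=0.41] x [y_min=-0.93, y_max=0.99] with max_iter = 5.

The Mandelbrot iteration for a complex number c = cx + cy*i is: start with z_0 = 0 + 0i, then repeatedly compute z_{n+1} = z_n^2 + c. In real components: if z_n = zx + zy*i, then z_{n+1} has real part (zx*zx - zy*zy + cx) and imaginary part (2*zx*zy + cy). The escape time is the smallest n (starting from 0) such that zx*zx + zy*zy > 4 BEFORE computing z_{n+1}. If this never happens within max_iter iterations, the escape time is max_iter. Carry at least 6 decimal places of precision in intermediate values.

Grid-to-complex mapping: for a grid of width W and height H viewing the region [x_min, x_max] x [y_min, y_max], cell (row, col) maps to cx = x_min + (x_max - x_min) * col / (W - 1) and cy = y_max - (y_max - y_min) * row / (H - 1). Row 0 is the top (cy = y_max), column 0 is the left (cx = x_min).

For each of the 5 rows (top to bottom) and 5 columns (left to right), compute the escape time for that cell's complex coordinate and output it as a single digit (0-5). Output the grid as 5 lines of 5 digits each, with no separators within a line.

(row=0, col=0): c = -0.4400 + 0.9900i → escape time 4
(row=0, col=1): c = -0.2275 + 0.9900i → escape time 5
(row=0, col=2): c = -0.0150 + 0.9900i → escape time 5
(row=0, col=3): c = 0.1975 + 0.9900i → escape time 4
(row=0, col=4): c = 0.4100 + 0.9900i → escape time 3
(row=1, col=0): c = -0.4400 + 0.5100i → escape time 5
(row=1, col=1): c = -0.2275 + 0.5100i → escape time 5
(row=1, col=2): c = -0.0150 + 0.5100i → escape time 5
(row=1, col=3): c = 0.1975 + 0.5100i → escape time 5
(row=1, col=4): c = 0.4100 + 0.5100i → escape time 5
(row=2, col=0): c = -0.4400 + 0.0300i → escape time 5
(row=2, col=1): c = -0.2275 + 0.0300i → escape time 5
(row=2, col=2): c = -0.0150 + 0.0300i → escape time 5
(row=2, col=3): c = 0.1975 + 0.0300i → escape time 5
(row=2, col=4): c = 0.4100 + 0.0300i → escape time 5
(row=3, col=0): c = -0.4400 + -0.4500i → escape time 5
(row=3, col=1): c = -0.2275 + -0.4500i → escape time 5
(row=3, col=2): c = -0.0150 + -0.4500i → escape time 5
(row=3, col=3): c = 0.1975 + -0.4500i → escape time 5
(row=3, col=4): c = 0.4100 + -0.4500i → escape time 5
(row=4, col=0): c = -0.4400 + -0.9300i → escape time 4
(row=4, col=1): c = -0.2275 + -0.9300i → escape time 5
(row=4, col=2): c = -0.0150 + -0.9300i → escape time 5
(row=4, col=3): c = 0.1975 + -0.9300i → escape time 4
(row=4, col=4): c = 0.4100 + -0.9300i → escape time 3

Answer: 45543
55555
55555
55555
45543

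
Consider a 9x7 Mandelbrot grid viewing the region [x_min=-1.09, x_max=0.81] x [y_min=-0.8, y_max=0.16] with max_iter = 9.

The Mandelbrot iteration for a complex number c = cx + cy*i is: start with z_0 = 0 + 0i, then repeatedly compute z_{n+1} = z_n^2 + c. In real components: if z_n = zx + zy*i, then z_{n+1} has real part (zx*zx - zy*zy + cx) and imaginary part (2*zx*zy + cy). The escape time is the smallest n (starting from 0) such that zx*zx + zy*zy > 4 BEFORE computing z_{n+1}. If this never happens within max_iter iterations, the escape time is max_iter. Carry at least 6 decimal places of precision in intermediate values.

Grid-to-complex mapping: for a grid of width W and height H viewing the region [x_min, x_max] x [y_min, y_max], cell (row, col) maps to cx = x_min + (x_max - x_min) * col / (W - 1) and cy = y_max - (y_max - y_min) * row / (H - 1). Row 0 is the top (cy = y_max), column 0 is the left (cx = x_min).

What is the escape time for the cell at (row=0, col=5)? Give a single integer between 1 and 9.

z_0 = 0 + 0i, c = 0.0975 + 0.1600i
Iter 1: z = 0.0975 + 0.1600i, |z|^2 = 0.0351
Iter 2: z = 0.0814 + 0.1912i, |z|^2 = 0.0432
Iter 3: z = 0.0676 + 0.1911i, |z|^2 = 0.0411
Iter 4: z = 0.0655 + 0.1858i, |z|^2 = 0.0388
Iter 5: z = 0.0673 + 0.1844i, |z|^2 = 0.0385
Iter 6: z = 0.0680 + 0.1848i, |z|^2 = 0.0388
Iter 7: z = 0.0680 + 0.1851i, |z|^2 = 0.0389
Iter 8: z = 0.0678 + 0.1852i, |z|^2 = 0.0389

Answer: 9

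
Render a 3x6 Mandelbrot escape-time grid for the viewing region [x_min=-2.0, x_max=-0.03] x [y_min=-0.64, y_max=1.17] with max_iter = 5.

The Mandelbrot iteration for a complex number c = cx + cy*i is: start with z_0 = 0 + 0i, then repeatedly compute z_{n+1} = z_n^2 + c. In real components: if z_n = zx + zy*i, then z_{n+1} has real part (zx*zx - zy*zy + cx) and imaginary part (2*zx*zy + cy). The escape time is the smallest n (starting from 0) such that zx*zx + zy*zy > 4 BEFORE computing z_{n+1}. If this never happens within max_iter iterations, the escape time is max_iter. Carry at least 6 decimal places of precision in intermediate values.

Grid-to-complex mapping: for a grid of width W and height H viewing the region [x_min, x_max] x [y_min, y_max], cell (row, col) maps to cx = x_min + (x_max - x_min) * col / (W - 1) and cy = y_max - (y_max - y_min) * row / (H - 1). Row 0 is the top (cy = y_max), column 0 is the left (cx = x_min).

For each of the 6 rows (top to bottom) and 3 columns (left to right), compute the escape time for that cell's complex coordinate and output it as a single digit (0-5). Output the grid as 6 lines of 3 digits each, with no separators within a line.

Answer: 133
135
155
155
155
145

Derivation:
(row=0, col=0): c = -2.0000 + 1.1700i → escape time 1
(row=0, col=1): c = -1.0150 + 1.1700i → escape time 3
(row=0, col=2): c = -0.0300 + 1.1700i → escape time 3
(row=1, col=0): c = -2.0000 + 0.8080i → escape time 1
(row=1, col=1): c = -1.0150 + 0.8080i → escape time 3
(row=1, col=2): c = -0.0300 + 0.8080i → escape time 5
(row=2, col=0): c = -2.0000 + 0.4460i → escape time 1
(row=2, col=1): c = -1.0150 + 0.4460i → escape time 5
(row=2, col=2): c = -0.0300 + 0.4460i → escape time 5
(row=3, col=0): c = -2.0000 + 0.0840i → escape time 1
(row=3, col=1): c = -1.0150 + 0.0840i → escape time 5
(row=3, col=2): c = -0.0300 + 0.0840i → escape time 5
(row=4, col=0): c = -2.0000 + -0.2780i → escape time 1
(row=4, col=1): c = -1.0150 + -0.2780i → escape time 5
(row=4, col=2): c = -0.0300 + -0.2780i → escape time 5
(row=5, col=0): c = -2.0000 + -0.6400i → escape time 1
(row=5, col=1): c = -1.0150 + -0.6400i → escape time 4
(row=5, col=2): c = -0.0300 + -0.6400i → escape time 5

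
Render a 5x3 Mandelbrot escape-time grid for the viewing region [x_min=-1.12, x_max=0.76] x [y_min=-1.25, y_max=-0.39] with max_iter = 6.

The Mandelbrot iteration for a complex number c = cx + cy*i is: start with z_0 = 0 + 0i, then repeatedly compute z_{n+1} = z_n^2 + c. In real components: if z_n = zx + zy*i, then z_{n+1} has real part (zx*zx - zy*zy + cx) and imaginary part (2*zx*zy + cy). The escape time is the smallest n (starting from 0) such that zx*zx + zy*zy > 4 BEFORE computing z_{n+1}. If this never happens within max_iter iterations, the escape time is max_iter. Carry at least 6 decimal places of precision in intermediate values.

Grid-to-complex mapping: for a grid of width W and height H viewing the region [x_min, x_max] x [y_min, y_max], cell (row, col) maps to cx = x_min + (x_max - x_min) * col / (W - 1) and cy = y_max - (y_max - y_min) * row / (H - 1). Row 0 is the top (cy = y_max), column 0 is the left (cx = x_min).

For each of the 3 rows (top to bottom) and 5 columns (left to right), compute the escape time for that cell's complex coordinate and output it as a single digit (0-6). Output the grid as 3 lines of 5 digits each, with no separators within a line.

Answer: 66663
34642
23322

Derivation:
(row=0, col=0): c = -1.1200 + -0.3900i → escape time 6
(row=0, col=1): c = -0.6500 + -0.3900i → escape time 6
(row=0, col=2): c = -0.1800 + -0.3900i → escape time 6
(row=0, col=3): c = 0.2900 + -0.3900i → escape time 6
(row=0, col=4): c = 0.7600 + -0.3900i → escape time 3
(row=1, col=0): c = -1.1200 + -0.8200i → escape time 3
(row=1, col=1): c = -0.6500 + -0.8200i → escape time 4
(row=1, col=2): c = -0.1800 + -0.8200i → escape time 6
(row=1, col=3): c = 0.2900 + -0.8200i → escape time 4
(row=1, col=4): c = 0.7600 + -0.8200i → escape time 2
(row=2, col=0): c = -1.1200 + -1.2500i → escape time 2
(row=2, col=1): c = -0.6500 + -1.2500i → escape time 3
(row=2, col=2): c = -0.1800 + -1.2500i → escape time 3
(row=2, col=3): c = 0.2900 + -1.2500i → escape time 2
(row=2, col=4): c = 0.7600 + -1.2500i → escape time 2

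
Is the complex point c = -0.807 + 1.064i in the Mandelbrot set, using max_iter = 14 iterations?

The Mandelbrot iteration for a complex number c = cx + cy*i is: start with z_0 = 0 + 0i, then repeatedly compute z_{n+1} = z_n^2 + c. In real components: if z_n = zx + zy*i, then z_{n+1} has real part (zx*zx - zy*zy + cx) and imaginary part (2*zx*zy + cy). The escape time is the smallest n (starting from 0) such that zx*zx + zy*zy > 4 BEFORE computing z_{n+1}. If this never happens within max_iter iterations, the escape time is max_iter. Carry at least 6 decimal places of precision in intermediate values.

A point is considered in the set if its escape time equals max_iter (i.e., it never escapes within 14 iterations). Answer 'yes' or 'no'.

z_0 = 0 + 0i, c = -0.8070 + 1.0640i
Iter 1: z = -0.8070 + 1.0640i, |z|^2 = 1.7833
Iter 2: z = -1.2878 + -0.6533i, |z|^2 = 2.0853
Iter 3: z = 0.4248 + 2.7467i, |z|^2 = 7.7247
Escaped at iteration 3

Answer: no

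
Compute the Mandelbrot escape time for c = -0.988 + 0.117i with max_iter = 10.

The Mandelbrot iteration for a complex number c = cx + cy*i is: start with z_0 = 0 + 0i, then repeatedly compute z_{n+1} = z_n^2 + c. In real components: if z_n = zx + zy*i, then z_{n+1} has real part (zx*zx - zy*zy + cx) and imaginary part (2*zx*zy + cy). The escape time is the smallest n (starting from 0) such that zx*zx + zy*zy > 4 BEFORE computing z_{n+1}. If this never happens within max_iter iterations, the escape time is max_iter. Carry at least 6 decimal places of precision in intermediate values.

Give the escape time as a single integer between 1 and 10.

z_0 = 0 + 0i, c = -0.9880 + 0.1170i
Iter 1: z = -0.9880 + 0.1170i, |z|^2 = 0.9898
Iter 2: z = -0.0255 + -0.1142i, |z|^2 = 0.0137
Iter 3: z = -1.0004 + 0.1228i, |z|^2 = 1.0159
Iter 4: z = -0.0023 + -0.1288i, |z|^2 = 0.0166
Iter 5: z = -1.0046 + 0.1176i, |z|^2 = 1.0230
Iter 6: z = 0.0073 + -0.1193i, |z|^2 = 0.0143
Iter 7: z = -1.0022 + 0.1152i, |z|^2 = 1.0176
Iter 8: z = 0.0031 + -0.1140i, |z|^2 = 0.0130
Iter 9: z = -1.0010 + 0.1163i, |z|^2 = 1.0155

Answer: 10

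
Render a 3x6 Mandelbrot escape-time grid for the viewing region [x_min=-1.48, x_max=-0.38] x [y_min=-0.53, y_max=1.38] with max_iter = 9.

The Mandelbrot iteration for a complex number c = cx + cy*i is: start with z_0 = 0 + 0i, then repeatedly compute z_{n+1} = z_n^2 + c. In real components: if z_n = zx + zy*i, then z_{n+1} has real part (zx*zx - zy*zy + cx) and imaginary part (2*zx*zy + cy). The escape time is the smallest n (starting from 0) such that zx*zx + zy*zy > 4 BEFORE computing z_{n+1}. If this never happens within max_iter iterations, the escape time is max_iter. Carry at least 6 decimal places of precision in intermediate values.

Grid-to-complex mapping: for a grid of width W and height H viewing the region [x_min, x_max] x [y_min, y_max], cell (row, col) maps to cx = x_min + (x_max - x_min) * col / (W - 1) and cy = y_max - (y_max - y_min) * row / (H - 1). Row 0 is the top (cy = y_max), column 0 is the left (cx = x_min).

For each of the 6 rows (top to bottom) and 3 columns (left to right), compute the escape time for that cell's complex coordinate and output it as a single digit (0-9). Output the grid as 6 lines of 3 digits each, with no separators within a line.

(row=0, col=0): c = -1.4800 + 1.3800i → escape time 1
(row=0, col=1): c = -0.9300 + 1.3800i → escape time 2
(row=0, col=2): c = -0.3800 + 1.3800i → escape time 2
(row=1, col=0): c = -1.4800 + 0.9980i → escape time 3
(row=1, col=1): c = -0.9300 + 0.9980i → escape time 3
(row=1, col=2): c = -0.3800 + 0.9980i → escape time 5
(row=2, col=0): c = -1.4800 + 0.6160i → escape time 3
(row=2, col=1): c = -0.9300 + 0.6160i → escape time 5
(row=2, col=2): c = -0.3800 + 0.6160i → escape time 9
(row=3, col=0): c = -1.4800 + 0.2340i → escape time 5
(row=3, col=1): c = -0.9300 + 0.2340i → escape time 9
(row=3, col=2): c = -0.3800 + 0.2340i → escape time 9
(row=4, col=0): c = -1.4800 + -0.1480i → escape time 6
(row=4, col=1): c = -0.9300 + -0.1480i → escape time 9
(row=4, col=2): c = -0.3800 + -0.1480i → escape time 9
(row=5, col=0): c = -1.4800 + -0.5300i → escape time 3
(row=5, col=1): c = -0.9300 + -0.5300i → escape time 5
(row=5, col=2): c = -0.3800 + -0.5300i → escape time 9

Answer: 122
335
359
599
699
359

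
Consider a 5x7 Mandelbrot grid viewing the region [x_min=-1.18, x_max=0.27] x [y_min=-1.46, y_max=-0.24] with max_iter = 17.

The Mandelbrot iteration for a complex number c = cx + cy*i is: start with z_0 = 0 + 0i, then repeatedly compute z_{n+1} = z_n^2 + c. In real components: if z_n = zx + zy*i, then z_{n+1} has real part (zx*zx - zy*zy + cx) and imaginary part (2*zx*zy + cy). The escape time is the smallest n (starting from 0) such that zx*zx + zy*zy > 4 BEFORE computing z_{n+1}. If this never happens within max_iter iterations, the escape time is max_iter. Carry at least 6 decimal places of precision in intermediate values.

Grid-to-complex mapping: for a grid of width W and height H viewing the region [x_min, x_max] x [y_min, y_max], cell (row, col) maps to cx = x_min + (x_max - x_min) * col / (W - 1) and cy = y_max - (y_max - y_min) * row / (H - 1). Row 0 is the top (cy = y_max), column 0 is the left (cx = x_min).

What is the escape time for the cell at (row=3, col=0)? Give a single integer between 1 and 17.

Answer: 3

Derivation:
z_0 = 0 + 0i, c = -1.1800 + -0.8500i
Iter 1: z = -1.1800 + -0.8500i, |z|^2 = 2.1149
Iter 2: z = -0.5101 + 1.1560i, |z|^2 = 1.5965
Iter 3: z = -2.2561 + -2.0294i, |z|^2 = 9.2084
Escaped at iteration 3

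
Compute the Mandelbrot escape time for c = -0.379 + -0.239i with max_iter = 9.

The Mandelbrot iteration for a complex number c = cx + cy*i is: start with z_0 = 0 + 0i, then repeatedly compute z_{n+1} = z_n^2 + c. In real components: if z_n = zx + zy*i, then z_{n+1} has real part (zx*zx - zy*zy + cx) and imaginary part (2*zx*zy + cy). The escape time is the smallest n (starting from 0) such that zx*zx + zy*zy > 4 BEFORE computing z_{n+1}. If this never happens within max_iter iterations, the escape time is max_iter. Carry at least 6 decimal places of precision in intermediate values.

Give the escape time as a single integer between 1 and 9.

Answer: 9

Derivation:
z_0 = 0 + 0i, c = -0.3790 + -0.2390i
Iter 1: z = -0.3790 + -0.2390i, |z|^2 = 0.2008
Iter 2: z = -0.2925 + -0.0578i, |z|^2 = 0.0889
Iter 3: z = -0.2968 + -0.2052i, |z|^2 = 0.1302
Iter 4: z = -0.3330 + -0.1172i, |z|^2 = 0.1246
Iter 5: z = -0.2818 + -0.1609i, |z|^2 = 0.1053
Iter 6: z = -0.3255 + -0.1483i, |z|^2 = 0.1279
Iter 7: z = -0.2951 + -0.1425i, |z|^2 = 0.1074
Iter 8: z = -0.3122 + -0.1549i, |z|^2 = 0.1215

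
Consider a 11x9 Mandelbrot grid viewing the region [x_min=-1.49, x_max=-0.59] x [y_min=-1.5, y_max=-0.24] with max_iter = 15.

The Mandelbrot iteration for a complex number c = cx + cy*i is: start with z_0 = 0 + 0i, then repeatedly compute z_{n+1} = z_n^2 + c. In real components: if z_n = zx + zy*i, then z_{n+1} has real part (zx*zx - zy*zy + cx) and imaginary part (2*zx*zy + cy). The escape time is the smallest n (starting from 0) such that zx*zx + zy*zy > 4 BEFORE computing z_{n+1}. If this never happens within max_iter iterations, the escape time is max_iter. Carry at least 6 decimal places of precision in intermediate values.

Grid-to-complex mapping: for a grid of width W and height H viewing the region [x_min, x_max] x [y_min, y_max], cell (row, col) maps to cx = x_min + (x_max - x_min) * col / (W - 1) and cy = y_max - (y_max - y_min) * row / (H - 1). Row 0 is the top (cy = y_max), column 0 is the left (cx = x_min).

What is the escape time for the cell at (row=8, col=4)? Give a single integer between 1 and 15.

z_0 = 0 + 0i, c = -1.1300 + -1.5000i
Iter 1: z = -1.1300 + -1.5000i, |z|^2 = 3.5269
Iter 2: z = -2.1031 + 1.8900i, |z|^2 = 7.9951
Escaped at iteration 2

Answer: 2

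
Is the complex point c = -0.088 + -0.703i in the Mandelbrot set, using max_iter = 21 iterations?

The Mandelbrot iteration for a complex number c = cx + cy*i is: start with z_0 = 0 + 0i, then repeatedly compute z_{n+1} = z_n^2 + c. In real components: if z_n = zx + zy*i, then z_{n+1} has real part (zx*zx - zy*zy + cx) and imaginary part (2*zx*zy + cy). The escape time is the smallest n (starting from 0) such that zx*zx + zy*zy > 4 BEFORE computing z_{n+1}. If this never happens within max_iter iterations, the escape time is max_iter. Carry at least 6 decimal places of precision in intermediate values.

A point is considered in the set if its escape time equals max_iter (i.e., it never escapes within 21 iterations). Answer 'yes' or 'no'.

Answer: yes

Derivation:
z_0 = 0 + 0i, c = -0.0880 + -0.7030i
Iter 1: z = -0.0880 + -0.7030i, |z|^2 = 0.5020
Iter 2: z = -0.5745 + -0.5793i, |z|^2 = 0.6656
Iter 3: z = -0.0935 + -0.0375i, |z|^2 = 0.0102
Iter 4: z = -0.0807 + -0.6960i, |z|^2 = 0.4909
Iter 5: z = -0.5659 + -0.5907i, |z|^2 = 0.6692
Iter 6: z = -0.1167 + -0.0344i, |z|^2 = 0.0148
Iter 7: z = -0.0756 + -0.6950i, |z|^2 = 0.4887
Iter 8: z = -0.5653 + -0.5980i, |z|^2 = 0.6771
Iter 9: z = -0.1260 + -0.0270i, |z|^2 = 0.0166
Iter 10: z = -0.0728 + -0.6962i, |z|^2 = 0.4900
Iter 11: z = -0.5674 + -0.6016i, |z|^2 = 0.6838
Iter 12: z = -0.1280 + -0.0203i, |z|^2 = 0.0168
Iter 13: z = -0.0720 + -0.6978i, |z|^2 = 0.4921
Iter 14: z = -0.5697 + -0.6025i, |z|^2 = 0.6876
Iter 15: z = -0.1264 + -0.0165i, |z|^2 = 0.0162
Iter 16: z = -0.0723 + -0.6988i, |z|^2 = 0.4936
Iter 17: z = -0.5711 + -0.6019i, |z|^2 = 0.6885
Iter 18: z = -0.1242 + -0.0154i, |z|^2 = 0.0157
Iter 19: z = -0.0728 + -0.6992i, |z|^2 = 0.4941
Iter 20: z = -0.5715 + -0.6012i, |z|^2 = 0.6881
Did not escape in 21 iterations → in set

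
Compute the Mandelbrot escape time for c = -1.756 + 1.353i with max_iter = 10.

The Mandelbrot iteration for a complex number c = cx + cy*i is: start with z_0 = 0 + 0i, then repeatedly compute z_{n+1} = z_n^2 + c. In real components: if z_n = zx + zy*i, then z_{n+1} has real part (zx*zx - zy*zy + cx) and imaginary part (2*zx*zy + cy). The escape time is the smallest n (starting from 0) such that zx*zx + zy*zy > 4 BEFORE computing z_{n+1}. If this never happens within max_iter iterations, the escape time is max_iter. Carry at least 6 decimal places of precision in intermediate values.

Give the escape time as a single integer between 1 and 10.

z_0 = 0 + 0i, c = -1.7560 + 1.3530i
Iter 1: z = -1.7560 + 1.3530i, |z|^2 = 4.9141
Escaped at iteration 1

Answer: 1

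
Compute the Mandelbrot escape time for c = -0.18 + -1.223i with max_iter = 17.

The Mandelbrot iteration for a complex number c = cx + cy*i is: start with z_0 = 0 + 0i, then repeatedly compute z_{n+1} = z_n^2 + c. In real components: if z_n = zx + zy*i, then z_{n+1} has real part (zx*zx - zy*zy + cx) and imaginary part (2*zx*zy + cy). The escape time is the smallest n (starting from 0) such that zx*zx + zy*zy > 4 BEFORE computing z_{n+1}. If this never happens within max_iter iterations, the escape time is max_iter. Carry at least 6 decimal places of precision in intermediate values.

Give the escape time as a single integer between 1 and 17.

z_0 = 0 + 0i, c = -0.1800 + -1.2230i
Iter 1: z = -0.1800 + -1.2230i, |z|^2 = 1.5281
Iter 2: z = -1.6433 + -0.7827i, |z|^2 = 3.3132
Iter 3: z = 1.9079 + 1.3495i, |z|^2 = 5.4612
Escaped at iteration 3

Answer: 3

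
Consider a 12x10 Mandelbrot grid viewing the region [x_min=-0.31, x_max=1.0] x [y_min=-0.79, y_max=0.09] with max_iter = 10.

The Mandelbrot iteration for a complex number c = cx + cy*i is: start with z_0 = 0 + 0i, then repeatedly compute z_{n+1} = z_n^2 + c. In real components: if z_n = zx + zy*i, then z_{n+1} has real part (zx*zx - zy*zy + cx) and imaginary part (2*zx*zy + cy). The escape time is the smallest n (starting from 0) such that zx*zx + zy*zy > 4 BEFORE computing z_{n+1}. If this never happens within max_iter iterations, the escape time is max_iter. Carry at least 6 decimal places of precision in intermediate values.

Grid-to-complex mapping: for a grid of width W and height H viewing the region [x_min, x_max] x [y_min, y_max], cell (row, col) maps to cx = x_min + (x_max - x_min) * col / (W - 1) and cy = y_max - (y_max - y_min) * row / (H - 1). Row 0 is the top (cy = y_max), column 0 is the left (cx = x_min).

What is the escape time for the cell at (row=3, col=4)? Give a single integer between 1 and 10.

z_0 = 0 + 0i, c = 0.1664 + -0.2033i
Iter 1: z = 0.1664 + -0.2033i, |z|^2 = 0.0690
Iter 2: z = 0.1527 + -0.2710i, |z|^2 = 0.0968
Iter 3: z = 0.1162 + -0.2861i, |z|^2 = 0.0954
Iter 4: z = 0.0980 + -0.2698i, |z|^2 = 0.0824
Iter 5: z = 0.1032 + -0.2562i, |z|^2 = 0.0763
Iter 6: z = 0.1113 + -0.2562i, |z|^2 = 0.0780
Iter 7: z = 0.1131 + -0.2604i, |z|^2 = 0.0806
Iter 8: z = 0.1114 + -0.2622i, |z|^2 = 0.0812
Iter 9: z = 0.1100 + -0.2617i, |z|^2 = 0.0806

Answer: 10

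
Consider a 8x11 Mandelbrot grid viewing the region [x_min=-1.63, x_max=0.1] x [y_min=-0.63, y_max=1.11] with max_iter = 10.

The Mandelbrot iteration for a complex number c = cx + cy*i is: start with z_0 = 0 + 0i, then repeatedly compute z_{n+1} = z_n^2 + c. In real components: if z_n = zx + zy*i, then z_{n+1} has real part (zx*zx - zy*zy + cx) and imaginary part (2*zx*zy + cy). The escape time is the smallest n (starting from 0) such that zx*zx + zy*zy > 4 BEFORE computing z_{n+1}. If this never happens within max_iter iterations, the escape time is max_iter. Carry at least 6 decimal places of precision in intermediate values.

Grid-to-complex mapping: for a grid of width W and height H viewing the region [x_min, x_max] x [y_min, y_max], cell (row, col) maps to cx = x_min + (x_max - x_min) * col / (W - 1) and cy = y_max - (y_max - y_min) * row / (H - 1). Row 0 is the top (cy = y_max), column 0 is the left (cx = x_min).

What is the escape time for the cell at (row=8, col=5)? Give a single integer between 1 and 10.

Answer: 10

Derivation:
z_0 = 0 + 0i, c = -0.3943 + -0.2820i
Iter 1: z = -0.3943 + -0.2820i, |z|^2 = 0.2350
Iter 2: z = -0.3183 + -0.0596i, |z|^2 = 0.1049
Iter 3: z = -0.2965 + -0.2440i, |z|^2 = 0.1475
Iter 4: z = -0.3659 + -0.1373i, |z|^2 = 0.1528
Iter 5: z = -0.2792 + -0.1815i, |z|^2 = 0.1109
Iter 6: z = -0.3493 + -0.1806i, |z|^2 = 0.1546
Iter 7: z = -0.3049 + -0.1558i, |z|^2 = 0.1173
Iter 8: z = -0.3256 + -0.1870i, |z|^2 = 0.1410
Iter 9: z = -0.3232 + -0.1602i, |z|^2 = 0.1302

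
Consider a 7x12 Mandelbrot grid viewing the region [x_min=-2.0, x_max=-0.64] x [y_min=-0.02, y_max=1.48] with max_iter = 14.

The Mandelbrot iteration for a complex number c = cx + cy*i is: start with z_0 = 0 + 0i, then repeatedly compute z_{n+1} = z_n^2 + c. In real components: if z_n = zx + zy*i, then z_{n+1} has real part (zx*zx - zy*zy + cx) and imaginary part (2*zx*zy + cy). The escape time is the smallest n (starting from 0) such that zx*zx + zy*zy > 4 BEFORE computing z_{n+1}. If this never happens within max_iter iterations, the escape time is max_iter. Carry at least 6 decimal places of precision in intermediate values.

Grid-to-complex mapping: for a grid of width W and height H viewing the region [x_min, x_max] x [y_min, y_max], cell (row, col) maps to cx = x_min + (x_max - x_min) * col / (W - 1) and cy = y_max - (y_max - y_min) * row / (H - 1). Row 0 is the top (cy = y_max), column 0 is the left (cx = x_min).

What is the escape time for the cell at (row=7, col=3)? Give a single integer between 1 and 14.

Answer: 3

Derivation:
z_0 = 0 + 0i, c = -1.3200 + 0.5255i
Iter 1: z = -1.3200 + 0.5255i, |z|^2 = 2.0185
Iter 2: z = 0.1463 + -0.8617i, |z|^2 = 0.7640
Iter 3: z = -2.0412 + 0.2733i, |z|^2 = 4.2412
Escaped at iteration 3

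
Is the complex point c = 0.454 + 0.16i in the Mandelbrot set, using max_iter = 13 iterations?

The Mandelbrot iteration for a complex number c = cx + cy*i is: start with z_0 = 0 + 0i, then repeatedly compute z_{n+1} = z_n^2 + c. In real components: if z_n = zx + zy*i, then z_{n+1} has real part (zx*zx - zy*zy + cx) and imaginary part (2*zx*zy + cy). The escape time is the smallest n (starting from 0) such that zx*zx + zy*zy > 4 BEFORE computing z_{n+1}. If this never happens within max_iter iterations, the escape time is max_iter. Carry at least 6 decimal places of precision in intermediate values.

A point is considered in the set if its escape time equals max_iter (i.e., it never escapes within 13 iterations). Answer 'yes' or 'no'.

z_0 = 0 + 0i, c = 0.4540 + 0.1600i
Iter 1: z = 0.4540 + 0.1600i, |z|^2 = 0.2317
Iter 2: z = 0.6345 + 0.3053i, |z|^2 = 0.4958
Iter 3: z = 0.7634 + 0.5474i, |z|^2 = 0.8825
Iter 4: z = 0.7371 + 0.9958i, |z|^2 = 1.5350
Iter 5: z = 0.0058 + 1.6281i, |z|^2 = 2.6507
Iter 6: z = -2.1967 + 0.1788i, |z|^2 = 4.8573
Escaped at iteration 6

Answer: no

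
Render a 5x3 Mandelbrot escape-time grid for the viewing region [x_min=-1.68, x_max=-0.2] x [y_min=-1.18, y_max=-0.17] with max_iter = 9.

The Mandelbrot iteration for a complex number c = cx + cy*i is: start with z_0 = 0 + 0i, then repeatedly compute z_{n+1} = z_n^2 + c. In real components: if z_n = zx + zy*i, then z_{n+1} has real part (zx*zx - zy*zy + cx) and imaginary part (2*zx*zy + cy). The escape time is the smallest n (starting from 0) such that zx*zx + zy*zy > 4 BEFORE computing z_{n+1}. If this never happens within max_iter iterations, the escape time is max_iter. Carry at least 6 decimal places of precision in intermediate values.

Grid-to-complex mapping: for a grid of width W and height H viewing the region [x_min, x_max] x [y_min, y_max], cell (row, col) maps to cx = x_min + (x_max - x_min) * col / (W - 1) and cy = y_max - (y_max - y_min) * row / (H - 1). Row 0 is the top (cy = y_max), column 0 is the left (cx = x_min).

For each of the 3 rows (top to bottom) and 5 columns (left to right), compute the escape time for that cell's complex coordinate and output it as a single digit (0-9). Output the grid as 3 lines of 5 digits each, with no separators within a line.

Answer: 49999
33499
12334

Derivation:
(row=0, col=0): c = -1.6800 + -0.1700i → escape time 4
(row=0, col=1): c = -1.3100 + -0.1700i → escape time 9
(row=0, col=2): c = -0.9400 + -0.1700i → escape time 9
(row=0, col=3): c = -0.5700 + -0.1700i → escape time 9
(row=0, col=4): c = -0.2000 + -0.1700i → escape time 9
(row=1, col=0): c = -1.6800 + -0.6750i → escape time 3
(row=1, col=1): c = -1.3100 + -0.6750i → escape time 3
(row=1, col=2): c = -0.9400 + -0.6750i → escape time 4
(row=1, col=3): c = -0.5700 + -0.6750i → escape time 9
(row=1, col=4): c = -0.2000 + -0.6750i → escape time 9
(row=2, col=0): c = -1.6800 + -1.1800i → escape time 1
(row=2, col=1): c = -1.3100 + -1.1800i → escape time 2
(row=2, col=2): c = -0.9400 + -1.1800i → escape time 3
(row=2, col=3): c = -0.5700 + -1.1800i → escape time 3
(row=2, col=4): c = -0.2000 + -1.1800i → escape time 4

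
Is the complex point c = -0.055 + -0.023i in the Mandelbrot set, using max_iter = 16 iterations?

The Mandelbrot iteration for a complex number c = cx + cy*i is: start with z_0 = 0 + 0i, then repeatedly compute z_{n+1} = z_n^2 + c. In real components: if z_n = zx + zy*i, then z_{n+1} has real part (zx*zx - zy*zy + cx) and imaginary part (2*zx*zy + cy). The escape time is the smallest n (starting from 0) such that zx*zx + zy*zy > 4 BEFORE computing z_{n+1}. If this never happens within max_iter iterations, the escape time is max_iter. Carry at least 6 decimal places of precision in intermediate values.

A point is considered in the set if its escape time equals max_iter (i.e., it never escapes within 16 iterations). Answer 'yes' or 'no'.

z_0 = 0 + 0i, c = -0.0550 + -0.0230i
Iter 1: z = -0.0550 + -0.0230i, |z|^2 = 0.0036
Iter 2: z = -0.0525 + -0.0205i, |z|^2 = 0.0032
Iter 3: z = -0.0527 + -0.0209i, |z|^2 = 0.0032
Iter 4: z = -0.0527 + -0.0208i, |z|^2 = 0.0032
Iter 5: z = -0.0527 + -0.0208i, |z|^2 = 0.0032
Iter 6: z = -0.0527 + -0.0208i, |z|^2 = 0.0032
Iter 7: z = -0.0527 + -0.0208i, |z|^2 = 0.0032
Iter 8: z = -0.0527 + -0.0208i, |z|^2 = 0.0032
Iter 9: z = -0.0527 + -0.0208i, |z|^2 = 0.0032
Iter 10: z = -0.0527 + -0.0208i, |z|^2 = 0.0032
Iter 11: z = -0.0527 + -0.0208i, |z|^2 = 0.0032
Iter 12: z = -0.0527 + -0.0208i, |z|^2 = 0.0032
Iter 13: z = -0.0527 + -0.0208i, |z|^2 = 0.0032
Iter 14: z = -0.0527 + -0.0208i, |z|^2 = 0.0032
Iter 15: z = -0.0527 + -0.0208i, |z|^2 = 0.0032
Did not escape in 16 iterations → in set

Answer: yes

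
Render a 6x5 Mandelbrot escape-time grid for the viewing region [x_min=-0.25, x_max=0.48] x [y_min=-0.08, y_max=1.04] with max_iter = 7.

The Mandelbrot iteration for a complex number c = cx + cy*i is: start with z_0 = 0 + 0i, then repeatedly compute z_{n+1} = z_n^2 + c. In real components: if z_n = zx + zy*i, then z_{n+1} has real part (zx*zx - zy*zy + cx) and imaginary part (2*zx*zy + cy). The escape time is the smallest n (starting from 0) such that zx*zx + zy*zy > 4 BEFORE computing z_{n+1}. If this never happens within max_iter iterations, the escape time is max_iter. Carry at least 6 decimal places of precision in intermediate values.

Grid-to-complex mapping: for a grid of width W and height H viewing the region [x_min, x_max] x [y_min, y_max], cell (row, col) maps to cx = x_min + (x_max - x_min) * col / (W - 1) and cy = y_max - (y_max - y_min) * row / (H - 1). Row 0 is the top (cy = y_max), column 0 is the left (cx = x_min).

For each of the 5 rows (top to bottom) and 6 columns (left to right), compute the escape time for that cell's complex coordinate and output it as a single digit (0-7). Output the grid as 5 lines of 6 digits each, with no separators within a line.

Answer: 674432
777653
777775
777776
777775

Derivation:
(row=0, col=0): c = -0.2500 + 1.0400i → escape time 6
(row=0, col=1): c = -0.1040 + 1.0400i → escape time 7
(row=0, col=2): c = 0.0420 + 1.0400i → escape time 4
(row=0, col=3): c = 0.1880 + 1.0400i → escape time 4
(row=0, col=4): c = 0.3340 + 1.0400i → escape time 3
(row=0, col=5): c = 0.4800 + 1.0400i → escape time 2
(row=1, col=0): c = -0.2500 + 0.7600i → escape time 7
(row=1, col=1): c = -0.1040 + 0.7600i → escape time 7
(row=1, col=2): c = 0.0420 + 0.7600i → escape time 7
(row=1, col=3): c = 0.1880 + 0.7600i → escape time 6
(row=1, col=4): c = 0.3340 + 0.7600i → escape time 5
(row=1, col=5): c = 0.4800 + 0.7600i → escape time 3
(row=2, col=0): c = -0.2500 + 0.4800i → escape time 7
(row=2, col=1): c = -0.1040 + 0.4800i → escape time 7
(row=2, col=2): c = 0.0420 + 0.4800i → escape time 7
(row=2, col=3): c = 0.1880 + 0.4800i → escape time 7
(row=2, col=4): c = 0.3340 + 0.4800i → escape time 7
(row=2, col=5): c = 0.4800 + 0.4800i → escape time 5
(row=3, col=0): c = -0.2500 + 0.2000i → escape time 7
(row=3, col=1): c = -0.1040 + 0.2000i → escape time 7
(row=3, col=2): c = 0.0420 + 0.2000i → escape time 7
(row=3, col=3): c = 0.1880 + 0.2000i → escape time 7
(row=3, col=4): c = 0.3340 + 0.2000i → escape time 7
(row=3, col=5): c = 0.4800 + 0.2000i → escape time 6
(row=4, col=0): c = -0.2500 + -0.0800i → escape time 7
(row=4, col=1): c = -0.1040 + -0.0800i → escape time 7
(row=4, col=2): c = 0.0420 + -0.0800i → escape time 7
(row=4, col=3): c = 0.1880 + -0.0800i → escape time 7
(row=4, col=4): c = 0.3340 + -0.0800i → escape time 7
(row=4, col=5): c = 0.4800 + -0.0800i → escape time 5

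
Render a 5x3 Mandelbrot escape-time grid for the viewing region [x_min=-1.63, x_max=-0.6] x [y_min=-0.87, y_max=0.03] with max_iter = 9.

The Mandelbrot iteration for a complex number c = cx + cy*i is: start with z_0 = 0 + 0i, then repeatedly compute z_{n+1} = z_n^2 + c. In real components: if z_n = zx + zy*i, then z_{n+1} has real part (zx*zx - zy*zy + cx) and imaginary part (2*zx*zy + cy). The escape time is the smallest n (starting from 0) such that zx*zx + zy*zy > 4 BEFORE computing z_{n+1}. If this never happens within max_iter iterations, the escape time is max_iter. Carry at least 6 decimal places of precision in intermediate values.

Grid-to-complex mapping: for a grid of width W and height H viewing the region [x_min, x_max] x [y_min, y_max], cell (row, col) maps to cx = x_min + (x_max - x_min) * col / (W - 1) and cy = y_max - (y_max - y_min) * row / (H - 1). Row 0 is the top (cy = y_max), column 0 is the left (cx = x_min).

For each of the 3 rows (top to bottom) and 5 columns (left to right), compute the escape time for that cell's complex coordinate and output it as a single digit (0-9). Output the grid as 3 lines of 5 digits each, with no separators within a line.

(row=0, col=0): c = -1.6300 + 0.0300i → escape time 9
(row=0, col=1): c = -1.3725 + 0.0300i → escape time 9
(row=0, col=2): c = -1.1150 + 0.0300i → escape time 9
(row=0, col=3): c = -0.8575 + 0.0300i → escape time 9
(row=0, col=4): c = -0.6000 + 0.0300i → escape time 9
(row=1, col=0): c = -1.6300 + -0.4200i → escape time 3
(row=1, col=1): c = -1.3725 + -0.4200i → escape time 5
(row=1, col=2): c = -1.1150 + -0.4200i → escape time 6
(row=1, col=3): c = -0.8575 + -0.4200i → escape time 7
(row=1, col=4): c = -0.6000 + -0.4200i → escape time 9
(row=2, col=0): c = -1.6300 + -0.8700i → escape time 3
(row=2, col=1): c = -1.3725 + -0.8700i → escape time 3
(row=2, col=2): c = -1.1150 + -0.8700i → escape time 3
(row=2, col=3): c = -0.8575 + -0.8700i → escape time 3
(row=2, col=4): c = -0.6000 + -0.8700i → escape time 4

Answer: 99999
35679
33334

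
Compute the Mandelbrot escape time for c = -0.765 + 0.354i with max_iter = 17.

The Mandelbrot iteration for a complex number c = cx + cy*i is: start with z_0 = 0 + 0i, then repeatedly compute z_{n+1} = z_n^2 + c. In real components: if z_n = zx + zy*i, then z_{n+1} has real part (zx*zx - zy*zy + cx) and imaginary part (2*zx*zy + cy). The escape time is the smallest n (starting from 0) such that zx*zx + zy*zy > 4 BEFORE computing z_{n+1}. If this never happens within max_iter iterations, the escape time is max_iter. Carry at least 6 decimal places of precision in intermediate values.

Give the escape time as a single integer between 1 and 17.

Answer: 9

Derivation:
z_0 = 0 + 0i, c = -0.7650 + 0.3540i
Iter 1: z = -0.7650 + 0.3540i, |z|^2 = 0.7105
Iter 2: z = -0.3051 + -0.1876i, |z|^2 = 0.1283
Iter 3: z = -0.7071 + 0.4685i, |z|^2 = 0.7195
Iter 4: z = -0.4845 + -0.3085i, |z|^2 = 0.3299
Iter 5: z = -0.6255 + 0.6530i, |z|^2 = 0.8176
Iter 6: z = -0.8001 + -0.4629i, |z|^2 = 0.8544
Iter 7: z = -0.3391 + 1.0947i, |z|^2 = 1.3132
Iter 8: z = -1.8483 + -0.3883i, |z|^2 = 3.5670
Iter 9: z = 2.5003 + 1.7896i, |z|^2 = 9.4542
Escaped at iteration 9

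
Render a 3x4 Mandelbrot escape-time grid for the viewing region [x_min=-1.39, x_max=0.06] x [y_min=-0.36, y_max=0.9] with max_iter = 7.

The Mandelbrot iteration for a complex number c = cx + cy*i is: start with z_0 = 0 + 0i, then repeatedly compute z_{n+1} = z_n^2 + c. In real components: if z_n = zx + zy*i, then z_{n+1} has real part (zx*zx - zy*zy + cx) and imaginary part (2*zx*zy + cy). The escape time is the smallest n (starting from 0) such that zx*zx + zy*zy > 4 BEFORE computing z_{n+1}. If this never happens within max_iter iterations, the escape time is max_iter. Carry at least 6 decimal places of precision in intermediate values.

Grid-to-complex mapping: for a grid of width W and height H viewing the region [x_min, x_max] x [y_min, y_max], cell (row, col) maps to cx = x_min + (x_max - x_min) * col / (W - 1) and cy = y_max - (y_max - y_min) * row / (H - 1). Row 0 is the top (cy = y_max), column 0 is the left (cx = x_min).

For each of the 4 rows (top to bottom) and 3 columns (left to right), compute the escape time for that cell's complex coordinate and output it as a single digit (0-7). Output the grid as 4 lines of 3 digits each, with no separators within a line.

(row=0, col=0): c = -1.3900 + 0.9000i → escape time 3
(row=0, col=1): c = -0.6650 + 0.9000i → escape time 4
(row=0, col=2): c = 0.0600 + 0.9000i → escape time 6
(row=1, col=0): c = -1.3900 + 0.4800i → escape time 3
(row=1, col=1): c = -0.6650 + 0.4800i → escape time 7
(row=1, col=2): c = 0.0600 + 0.4800i → escape time 7
(row=2, col=0): c = -1.3900 + 0.0600i → escape time 7
(row=2, col=1): c = -0.6650 + 0.0600i → escape time 7
(row=2, col=2): c = 0.0600 + 0.0600i → escape time 7
(row=3, col=0): c = -1.3900 + -0.3600i → escape time 5
(row=3, col=1): c = -0.6650 + -0.3600i → escape time 7
(row=3, col=2): c = 0.0600 + -0.3600i → escape time 7

Answer: 346
377
777
577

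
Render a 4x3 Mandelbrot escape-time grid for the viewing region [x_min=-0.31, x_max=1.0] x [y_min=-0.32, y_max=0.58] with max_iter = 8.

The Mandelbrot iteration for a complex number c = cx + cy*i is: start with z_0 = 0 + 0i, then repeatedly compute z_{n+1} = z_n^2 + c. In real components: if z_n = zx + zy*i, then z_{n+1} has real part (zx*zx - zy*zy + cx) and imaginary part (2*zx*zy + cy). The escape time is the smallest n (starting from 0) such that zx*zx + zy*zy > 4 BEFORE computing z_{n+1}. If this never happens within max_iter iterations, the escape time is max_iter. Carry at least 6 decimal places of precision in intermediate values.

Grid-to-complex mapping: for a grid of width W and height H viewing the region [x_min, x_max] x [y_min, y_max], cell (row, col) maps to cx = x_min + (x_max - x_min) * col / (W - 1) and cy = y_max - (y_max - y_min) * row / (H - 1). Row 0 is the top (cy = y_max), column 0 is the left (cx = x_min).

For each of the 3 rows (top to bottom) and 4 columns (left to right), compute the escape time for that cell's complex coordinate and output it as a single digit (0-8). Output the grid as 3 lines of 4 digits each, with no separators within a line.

(row=0, col=0): c = -0.3100 + 0.5800i → escape time 8
(row=0, col=1): c = 0.1267 + 0.5800i → escape time 8
(row=0, col=2): c = 0.5633 + 0.5800i → escape time 3
(row=0, col=3): c = 1.0000 + 0.5800i → escape time 2
(row=1, col=0): c = -0.3100 + 0.1300i → escape time 8
(row=1, col=1): c = 0.1267 + 0.1300i → escape time 8
(row=1, col=2): c = 0.5633 + 0.1300i → escape time 4
(row=1, col=3): c = 1.0000 + 0.1300i → escape time 2
(row=2, col=0): c = -0.3100 + -0.3200i → escape time 8
(row=2, col=1): c = 0.1267 + -0.3200i → escape time 8
(row=2, col=2): c = 0.5633 + -0.3200i → escape time 4
(row=2, col=3): c = 1.0000 + -0.3200i → escape time 2

Answer: 8832
8842
8842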